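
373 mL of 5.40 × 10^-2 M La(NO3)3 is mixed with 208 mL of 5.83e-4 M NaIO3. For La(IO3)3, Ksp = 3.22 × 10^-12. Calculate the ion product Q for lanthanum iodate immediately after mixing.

Q = 3.15 x 10^-13

Total volume = 373 + 208 = 581 mL.
[La^3+] = 5.40 × 10^-2 × (373/581) = 3.467 × 10^-2 M
[IO3^-] = 5.83 × 10^-4 × (208/581) = 2.087 × 10^-4 M
La(IO3)3(s) ⇌ La^3+ + 3 IO3^-, so Q = [La^3+][IO3^-]^3
Q = (3.467 x 10^-2)(2.087 x 10^-4)^3 = 3.15 x 10^-13
Q < Ksp, so no precipitate of La(IO3)3 forms.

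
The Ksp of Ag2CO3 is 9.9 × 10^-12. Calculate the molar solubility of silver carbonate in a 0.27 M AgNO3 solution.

Ag2CO3(s) ⇌ 2 Ag^+(aq) + CO3^2-(aq)
Ksp = [Ag^+]^2[CO3^2-]
If s mol/L dissolves here, [Ag^+] = 0.27 + 2s ≈ 0.27, [CO3^2-] = s (since Ag^+ from AgNO3 dominates).
Ksp ≈ (0.27)^2 × s
s = 1.4 × 10^-10 M
Check: 2s = 2.7 × 10^-10 ≪ 0.27, so the approximation is valid.

1.4e-10 M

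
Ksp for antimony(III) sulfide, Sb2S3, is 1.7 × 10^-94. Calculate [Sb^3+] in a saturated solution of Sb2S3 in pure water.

Sb2S3(s) ⇌ 2 Sb^3+ + 3 S^2-
Ksp = [Sb^3+]^2[S^2-]^3
If s mol/L of Sb2S3 dissolves, [Sb^3+] = 2s and [S^2-] = 3s.
So Ksp = (2s)^2 × (3s)^3 = 108s^5
Solving, s = (1.7 × 10^-94/108)^(1/5) = 6.91 x 10^-20 M
[Sb^3+] = 2s = 1.4 × 10^-19 M

[Sb^3+] = 1.4 x 10^-19 M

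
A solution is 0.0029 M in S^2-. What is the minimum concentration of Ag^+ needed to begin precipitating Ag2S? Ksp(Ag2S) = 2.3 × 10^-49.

[Ag^+] = 8.9 × 10^-24 M

Ag2S(s) <=> 2 Ag^+(aq) + S^2-(aq)
Ksp = [Ag^+]^2[S^2-]
Precipitation begins when Q = Ksp. With [S^2-] = 0.0029 M:
2.3 × 10^-49 = (0.0029) × [Ag^+]^2
[Ag^+] = (2.3 × 10^-49 / 2.9 × 10^-3)^(1/2) = 8.9 x 10^-24 M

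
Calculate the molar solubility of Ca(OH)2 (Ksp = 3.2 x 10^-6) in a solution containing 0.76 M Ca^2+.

s ≈ 1.0e-3 M

Ca(OH)2(s) <=> Ca^2+ + 2 OH^-
Ksp = [Ca^2+][OH^-]^2
Let s be the molar solubility in this solution. [Ca^2+] = 0.76 + s ≈ 0.76, [OH^-] = 2s (common-ion effect: Ca^2+ is already 0.76 M).
Ksp ≈ 0.76 × (2s)^2
s = 1.0 × 10^-3 M
Check: s = 1.0 x 10^-3 ≪ 0.76, so the approximation is valid.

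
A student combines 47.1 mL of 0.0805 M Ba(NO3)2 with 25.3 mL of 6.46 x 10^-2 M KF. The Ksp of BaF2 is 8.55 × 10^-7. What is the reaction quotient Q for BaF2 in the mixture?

Total volume = 47.1 + 25.3 = 72.4 mL.
[Ba^2+] = 8.05 × 10^-2 × (47.1/72.4) = 5.237 x 10^-2 M
[F^-] = 6.46 × 10^-2 × (25.3/72.4) = 2.257 × 10^-2 M
BaF2(s) ⇌ Ba^2+(aq) + 2 F^-(aq), so Q = [Ba^2+][F^-]^2
Q = (5.237 × 10^-2)(2.257 × 10^-2)^2 = 2.67 × 10^-5
Q > Ksp, so BaF2 will precipitate.

Q = 2.67 x 10^-5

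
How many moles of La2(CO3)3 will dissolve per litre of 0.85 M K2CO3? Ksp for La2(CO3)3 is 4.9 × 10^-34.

La2(CO3)3(s) ⇌ 2 La^3+(aq) + 3 CO3^2-(aq)
Ksp = [La^3+]^2[CO3^2-]^3
Let s = moles of La2(CO3)3 that dissolve per litre. [La^3+] = 2s, [CO3^2-] = 0.85 + 3s ≈ 0.85 (Ksp is small, so little additional dissolves).
Ksp ≈ (2s)^2 × (0.85)^3
s = 1.4 × 10^-17 M
Check: 3s = 4.2 × 10^-17 ≪ 0.85, so the approximation is valid.

1.4 × 10^-17 M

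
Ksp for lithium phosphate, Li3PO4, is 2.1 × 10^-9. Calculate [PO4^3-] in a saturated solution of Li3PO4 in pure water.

[PO4^3-] ≈ 3.0 x 10^-3 M

Li3PO4(s) ⇌ 3 Li^+(aq) + PO4^3-(aq)
Ksp = [Li^+]^3[PO4^3-]
If s mol/L of Li3PO4 dissolves, [Li^+] = 3s and [PO4^3-] = s.
So Ksp = (3s)^3 × s = 27s^4
s = (2.1 × 10^-9 / 27)^(1/4) = 2.97 x 10^-3 M
[PO4^3-] = s = 3.0 × 10^-3 M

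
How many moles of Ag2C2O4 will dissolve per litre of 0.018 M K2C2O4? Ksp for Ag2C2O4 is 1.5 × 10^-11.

Ag2C2O4(s) ⇌ 2 Ag^+ + C2O4^2-
Ksp = [Ag^+]^2[C2O4^2-]
Let s be the molar solubility in this solution. [Ag^+] = 2s, [C2O4^2-] = 0.018 + s ≈ 0.018 (since C2O4^2- from K2C2O4 dominates).
Ksp ≈ (2s)^2 × 0.018
s = 1.4 x 10^-5 M
Check: s = 1.4 × 10^-5 ≪ 0.018, so the approximation is valid.

s = 1.4e-5 M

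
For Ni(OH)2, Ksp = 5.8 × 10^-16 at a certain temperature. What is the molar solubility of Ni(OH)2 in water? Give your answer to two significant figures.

Ni(OH)2(s) ⇌ Ni^2+ + 2 OH^-
Ksp = [Ni^2+][OH^-]^2
If s mol/L of Ni(OH)2 dissolves, [Ni^2+] = s and [OH^-] = 2s.
Substituting: Ksp = s(2s)^2 = 4s^3
s = (5.8 × 10^-16 / 4)^(1/3) = 5.3 x 10^-6 M

s ≈ 5.3 × 10^-6 M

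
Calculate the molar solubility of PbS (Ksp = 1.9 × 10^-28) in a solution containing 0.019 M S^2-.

PbS(s) <=> Pb^2+ + S^2-
Ksp = [Pb^2+][S^2-]
Let s be the molar solubility in this solution. [Pb^2+] = s, [S^2-] = 0.019 + s ≈ 0.019 (since the S^2- already present dominates).
Ksp ≈ s × 0.019
s = 1.0 × 10^-26 M
Check: s = 1.0 × 10^-26 ≪ 0.019, so the approximation is valid.

1.0e-26 M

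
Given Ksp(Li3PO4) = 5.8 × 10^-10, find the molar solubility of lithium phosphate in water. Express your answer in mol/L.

s = 2.2 × 10^-3 M

Li3PO4(s) ⇌ 3 Li^+ + PO4^3-
Ksp = [Li^+]^3[PO4^3-]
For each mole of Li3PO4 that dissolves: [Li^+] = 3s, [PO4^3-] = s.
Substituting: Ksp = (3s)^3s = 27s^4
Solving, s = (5.8 × 10^-10/27)^(1/4) = 2.2 × 10^-3 M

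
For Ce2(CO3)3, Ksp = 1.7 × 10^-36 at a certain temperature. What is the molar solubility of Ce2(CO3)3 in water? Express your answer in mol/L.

Ce2(CO3)3(s) ⇌ 2 Ce^3+(aq) + 3 CO3^2-(aq)
Ksp = [Ce^3+]^2[CO3^2-]^3
With molar solubility s: [Ce^3+] = 2s, [CO3^2-] = 3s.
Ksp = (2s)^2(3s)^3 = 108s^5
s^5 = 1.7 × 10^-36 / 108, so s = 2.8 × 10^-8 M

2.8e-8 M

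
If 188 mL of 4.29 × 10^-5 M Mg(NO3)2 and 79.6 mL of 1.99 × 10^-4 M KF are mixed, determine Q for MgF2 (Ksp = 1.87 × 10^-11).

Q = 1.06 x 10^-13

Total volume = 188 + 79.6 = 267.6 mL.
[Mg^2+] = 4.29 × 10^-5 × (188/267.6) = 3.014 × 10^-5 M
[F^-] = 1.99 x 10^-4 × (79.6/267.6) = 5.919 × 10^-5 M
MgF2(s) ⇌ Mg^2+(aq) + 2 F^-(aq), so Q = [Mg^2+][F^-]^2
Q = (3.014 × 10^-5)(5.919 × 10^-5)^2 = 1.06 × 10^-13
Q < Ksp, so no precipitate of MgF2 forms.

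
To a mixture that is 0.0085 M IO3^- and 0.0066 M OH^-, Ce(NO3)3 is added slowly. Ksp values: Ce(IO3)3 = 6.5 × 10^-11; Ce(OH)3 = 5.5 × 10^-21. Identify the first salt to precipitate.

Ce(OH)3

Precipitation of each salt starts when its ion product equals its Ksp.
For Ce(IO3)3: 6.5 × 10^-11 = (0.0085)^3 × [Ce^3+]  ⇒  [Ce^3+] = 1.1 x 10^-4 M.
For Ce(OH)3: 5.5 × 10^-21 = (0.0066)^3 × [Ce^3+]  ⇒  [Ce^3+] = 1.9 × 10^-14 M.
The salt with the lower threshold [Ce^3+] precipitates first: Ce(OH)3.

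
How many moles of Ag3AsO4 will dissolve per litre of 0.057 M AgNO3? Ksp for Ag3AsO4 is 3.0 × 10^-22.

Ag3AsO4(s) <=> 3 Ag^+ + AsO4^3-
Ksp = [Ag^+]^3[AsO4^3-]
Let s = moles of Ag3AsO4 that dissolve per litre. [Ag^+] = 0.057 + 3s ≈ 0.057, [AsO4^3-] = s (Ksp is small, so little additional dissolves).
Ksp ≈ (0.057)^3 × s
s = 1.6 x 10^-18 M
Check: 3s = 4.9 × 10^-18 ≪ 0.057, so the approximation is valid.

1.6e-18 M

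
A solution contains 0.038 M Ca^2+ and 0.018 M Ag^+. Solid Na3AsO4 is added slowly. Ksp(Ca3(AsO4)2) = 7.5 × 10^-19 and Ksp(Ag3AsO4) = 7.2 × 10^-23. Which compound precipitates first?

Ag3AsO4

Each salt begins to precipitate when Q = Ksp, i.e. when [AsO4^3-] reaches its threshold.
For Ca3(AsO4)2: 7.5 × 10^-19 = (0.038)^3 × [AsO4^3-]^2  ⇒  [AsO4^3-] = 1.2 × 10^-7 M.
For Ag3AsO4: 7.2 × 10^-23 = (0.018)^3 × [AsO4^3-]  ⇒  [AsO4^3-] = 1.2 × 10^-17 M.
The salt with the lower threshold [AsO4^3-] precipitates first: Ag3AsO4.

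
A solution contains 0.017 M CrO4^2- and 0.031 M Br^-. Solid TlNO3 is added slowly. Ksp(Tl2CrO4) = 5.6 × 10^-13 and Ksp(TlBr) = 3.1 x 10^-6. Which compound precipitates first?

Tl2CrO4

Each salt begins to precipitate when Q = Ksp, i.e. when [Tl^+] reaches its threshold.
For Tl2CrO4: 5.6 × 10^-13 = 0.017 × [Tl^+]^2  ⇒  [Tl^+] = 5.7 × 10^-6 M.
For TlBr: 3.1 x 10^-6 = 0.031 × [Tl^+]  ⇒  [Tl^+] = 1.0 x 10^-4 M.
The salt with the lower threshold [Tl^+] precipitates first: Tl2CrO4.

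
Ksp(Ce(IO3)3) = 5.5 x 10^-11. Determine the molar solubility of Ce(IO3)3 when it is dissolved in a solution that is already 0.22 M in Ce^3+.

Ce(IO3)3(s) ⇌ Ce^3+(aq) + 3 IO3^-(aq)
Ksp = [Ce^3+][IO3^-]^3
If s mol/L dissolves here, [Ce^3+] = 0.22 + s ≈ 0.22, [IO3^-] = 3s (since the Ce^3+ already present dominates).
Ksp ≈ 0.22 × (3s)^3
s = 2.1 x 10^-4 M
Check: s = 2.1 × 10^-4 ≪ 0.22, so the approximation is valid.

2.1 × 10^-4 M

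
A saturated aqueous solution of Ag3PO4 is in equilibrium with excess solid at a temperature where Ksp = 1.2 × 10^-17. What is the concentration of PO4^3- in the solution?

2.6e-5 M

Ag3PO4(s) ⇌ 3 Ag^+(aq) + PO4^3-(aq)
Ksp = [Ag^+]^3[PO4^3-]
For each mole of Ag3PO4 that dissolves: [Ag^+] = 3s, [PO4^3-] = s.
Substituting: Ksp = (3s)^3s = 27s^4
s = (1.2 × 10^-17 / 27)^(1/4) = 2.58 × 10^-5 M
[PO4^3-] = s = 2.6 × 10^-5 M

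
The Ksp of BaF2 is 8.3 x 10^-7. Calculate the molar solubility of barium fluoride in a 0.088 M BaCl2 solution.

1.5 x 10^-3 M

BaF2(s) <=> Ba^2+(aq) + 2 F^-(aq)
Ksp = [Ba^2+][F^-]^2
Let s = moles of BaF2 that dissolve per litre. [Ba^2+] = 0.088 + s ≈ 0.088, [F^-] = 2s (common-ion effect: Ba^2+ is already 0.088 M).
Ksp ≈ 0.088 × (2s)^2
s = 1.5 × 10^-3 M
Check: s = 1.5 x 10^-3 ≪ 0.088, so the approximation is valid.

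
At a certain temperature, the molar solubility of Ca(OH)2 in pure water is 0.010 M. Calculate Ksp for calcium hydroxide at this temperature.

Ksp ≈ 4.0e-6

Ca(OH)2(s) ⇌ Ca^2+ + 2 OH^-
If s mol/L of Ca(OH)2 dissolves, [Ca^2+] = s and [OH^-] = 2s.
Ksp = [Ca^2+][OH^-]^2
Ksp = s(2s)^2 = 4s^3
With s = 1.0 × 10^-2: Ksp = 4.0 × 10^-6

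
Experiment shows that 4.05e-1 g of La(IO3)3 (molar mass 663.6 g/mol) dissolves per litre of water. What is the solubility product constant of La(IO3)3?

Ksp ≈ 3.75 × 10^-12

Molar solubility s = (4.05 × 10^-1 g/L) / (663.6 g/mol) = 6.103 × 10^-4 M.
La(IO3)3(s) ⇌ La^3+ + 3 IO3^-
Let s = molar solubility. Then [La^3+] = s and [IO3^-] = 3s.
Ksp = [La^3+][IO3^-]^3
So Ksp = s × (3s)^3 = 27s^4
With s = 6.103 x 10^-4: Ksp = 3.75 x 10^-12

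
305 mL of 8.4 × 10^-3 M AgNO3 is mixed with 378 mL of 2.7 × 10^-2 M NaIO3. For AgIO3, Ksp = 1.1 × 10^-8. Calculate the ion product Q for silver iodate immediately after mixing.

Total volume = 305 + 378 = 683 mL.
[Ag^+] = 8.4 × 10^-3 × (305/683) = 3.75 x 10^-3 M
[IO3^-] = 2.7 x 10^-2 × (378/683) = 1.49 × 10^-2 M
AgIO3(s) ⇌ Ag^+(aq) + IO3^-(aq), so Q = [Ag^+][IO3^-]
Q = (3.75 × 10^-3)(1.49 x 10^-2) = 5.6 x 10^-5
Q > Ksp, so AgIO3 will precipitate.

Q = 5.6 x 10^-5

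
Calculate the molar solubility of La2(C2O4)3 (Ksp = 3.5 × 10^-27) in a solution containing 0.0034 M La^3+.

2.2 × 10^-8 M

La2(C2O4)3(s) ⇌ 2 La^3+ + 3 C2O4^2-
Ksp = [La^3+]^2[C2O4^2-]^3
Let s = moles of La2(C2O4)3 that dissolve per litre. [La^3+] = 0.0034 + 2s ≈ 0.0034, [C2O4^2-] = 3s (since the La^3+ already present dominates).
Ksp ≈ (0.0034)^2 × (3s)^3
s = 2.2 × 10^-8 M
Check: 2s = 4.5 × 10^-8 ≪ 0.0034, so the approximation is valid.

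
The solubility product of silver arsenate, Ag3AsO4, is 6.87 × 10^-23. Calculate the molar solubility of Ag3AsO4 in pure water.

s ≈ 1.26e-6 M

Ag3AsO4(s) ⇌ 3 Ag^+ + AsO4^3-
Ksp = [Ag^+]^3[AsO4^3-]
For each mole of Ag3AsO4 that dissolves: [Ag^+] = 3s, [AsO4^3-] = s.
Ksp = (3s)^3s = 27s^4
Solving, s = (6.87 × 10^-23/27)^(1/4) = 1.26 x 10^-6 M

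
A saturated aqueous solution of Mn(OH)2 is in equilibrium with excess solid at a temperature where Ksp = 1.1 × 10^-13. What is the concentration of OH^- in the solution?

6.0 × 10^-5 M

Mn(OH)2(s) ⇌ Mn^2+ + 2 OH^-
Ksp = [Mn^2+][OH^-]^2
With molar solubility s: [Mn^2+] = s, [OH^-] = 2s.
So Ksp = s × (2s)^2 = 4s^3
s^3 = 1.1 × 10^-13 / 4, so s = 3.02 × 10^-5 M
[OH^-] = 2s = 6.0 x 10^-5 M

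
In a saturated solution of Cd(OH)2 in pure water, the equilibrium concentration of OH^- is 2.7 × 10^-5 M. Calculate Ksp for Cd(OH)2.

9.8e-15

Cd(OH)2(s) ⇌ Cd^2+ + 2 OH^-
Stoichiometry gives [Cd^2+] = (1/2)[OH^-] = 1.35 × 10^-5 M.
Ksp = [Cd^2+][OH^-]^2
Ksp = 1.35 × 10^-5 × (2.7 x 10^-5)^2 = 9.8 × 10^-15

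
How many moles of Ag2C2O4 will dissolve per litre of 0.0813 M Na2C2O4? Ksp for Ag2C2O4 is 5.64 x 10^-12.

s ≈ 4.16 x 10^-6 M

Ag2C2O4(s) ⇌ 2 Ag^+(aq) + C2O4^2-(aq)
Ksp = [Ag^+]^2[C2O4^2-]
If s mol/L dissolves here, [Ag^+] = 2s, [C2O4^2-] = 0.0813 + s ≈ 0.0813 (common-ion effect: C2O4^2- is already 0.0813 M).
Ksp ≈ (2s)^2 × 0.0813
s = 4.16 × 10^-6 M
Check: s = 4.2 × 10^-6 ≪ 0.0813, so the approximation is valid.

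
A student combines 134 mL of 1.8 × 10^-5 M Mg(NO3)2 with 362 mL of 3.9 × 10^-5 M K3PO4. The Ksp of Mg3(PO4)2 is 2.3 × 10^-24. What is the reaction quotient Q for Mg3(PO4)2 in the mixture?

Q = 9.3 × 10^-26

Total volume = 134 + 362 = 496 mL.
[Mg^2+] = 1.8 × 10^-5 × (134/496) = 4.86 x 10^-6 M
[PO4^3-] = 3.9 × 10^-5 × (362/496) = 2.85 × 10^-5 M
Mg3(PO4)2(s) ⇌ 3 Mg^2+ + 2 PO4^3-, so Q = [Mg^2+]^3[PO4^3-]^2
Q = (4.86 × 10^-6)^3(2.85 × 10^-5)^2 = 9.3 × 10^-26
Q < Ksp, so no precipitate of Mg3(PO4)2 forms.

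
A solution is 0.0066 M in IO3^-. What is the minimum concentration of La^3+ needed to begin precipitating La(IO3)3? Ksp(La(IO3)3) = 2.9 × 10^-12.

[La^3+] = 1.0e-5 M

La(IO3)3(s) <=> La^3+(aq) + 3 IO3^-(aq)
Ksp = [La^3+][IO3^-]^3
Precipitation begins when Q = Ksp. With [IO3^-] = 0.0066 M:
2.9 × 10^-12 = (0.0066)^3 × [La^3+]
[La^3+] = (2.9 × 10^-12 / 2.87 x 10^-7) = 1.0 × 10^-5 M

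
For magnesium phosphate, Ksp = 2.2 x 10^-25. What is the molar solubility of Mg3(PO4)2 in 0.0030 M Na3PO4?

9.7 × 10^-8 M

Mg3(PO4)2(s) ⇌ 3 Mg^2+(aq) + 2 PO4^3-(aq)
Ksp = [Mg^2+]^3[PO4^3-]^2
If s mol/L dissolves here, [Mg^2+] = 3s, [PO4^3-] = 0.0030 + 2s ≈ 0.0030 (since PO4^3- from Na3PO4 dominates).
Ksp ≈ (3s)^3 × (0.0030)^2
s = 9.7 × 10^-8 M
Check: 2s = 1.9 × 10^-7 ≪ 0.0030, so the approximation is valid.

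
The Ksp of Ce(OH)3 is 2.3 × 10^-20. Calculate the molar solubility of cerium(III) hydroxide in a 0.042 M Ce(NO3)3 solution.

2.7 × 10^-7 M

Ce(OH)3(s) ⇌ Ce^3+(aq) + 3 OH^-(aq)
Ksp = [Ce^3+][OH^-]^3
If s mol/L dissolves here, [Ce^3+] = 0.042 + s ≈ 0.042, [OH^-] = 3s (common-ion effect: Ce^3+ is already 0.042 M).
Ksp ≈ 0.042 × (3s)^3
s = 2.7 × 10^-7 M
Check: s = 2.7 × 10^-7 ≪ 0.042, so the approximation is valid.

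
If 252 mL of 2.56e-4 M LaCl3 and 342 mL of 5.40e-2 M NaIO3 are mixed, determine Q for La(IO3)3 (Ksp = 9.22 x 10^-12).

Q ≈ 3.26 x 10^-9

Total volume = 252 + 342 = 594 mL.
[La^3+] = 2.56 × 10^-4 × (252/594) = 1.086 x 10^-4 M
[IO3^-] = 5.40 × 10^-2 × (342/594) = 3.109 × 10^-2 M
La(IO3)3(s) ⇌ La^3+(aq) + 3 IO3^-(aq), so Q = [La^3+][IO3^-]^3
Q = (1.086 × 10^-4)(3.109 × 10^-2)^3 = 3.26 x 10^-9
Q > Ksp, so La(IO3)3 will precipitate.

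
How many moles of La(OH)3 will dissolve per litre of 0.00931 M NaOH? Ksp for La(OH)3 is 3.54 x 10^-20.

La(OH)3(s) ⇌ La^3+(aq) + 3 OH^-(aq)
Ksp = [La^3+][OH^-]^3
Let s = moles of La(OH)3 that dissolve per litre. [La^3+] = s, [OH^-] = 0.00931 + 3s ≈ 0.00931 (since OH^- from NaOH dominates).
Ksp ≈ s × (0.00931)^3
s = 4.39 x 10^-14 M
Check: 3s = 1.3 x 10^-13 ≪ 0.00931, so the approximation is valid.

s = 4.39e-14 M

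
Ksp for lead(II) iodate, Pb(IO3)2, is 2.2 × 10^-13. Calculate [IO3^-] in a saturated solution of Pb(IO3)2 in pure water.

[IO3^-] ≈ 7.6e-5 M

Pb(IO3)2(s) ⇌ Pb^2+(aq) + 2 IO3^-(aq)
Ksp = [Pb^2+][IO3^-]^2
If s mol/L of Pb(IO3)2 dissolves, [Pb^2+] = s and [IO3^-] = 2s.
Ksp = s(2s)^2 = 4s^3
s = (2.2 × 10^-13 / 4)^(1/3) = 3.80 × 10^-5 M
[IO3^-] = 2s = 7.6 × 10^-5 M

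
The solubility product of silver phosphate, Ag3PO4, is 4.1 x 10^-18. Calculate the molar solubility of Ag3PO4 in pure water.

s ≈ 2.0e-5 M

Ag3PO4(s) ⇌ 3 Ag^+(aq) + PO4^3-(aq)
Ksp = [Ag^+]^3[PO4^3-]
If s mol/L of Ag3PO4 dissolves, [Ag^+] = 3s and [PO4^3-] = s.
Substituting: Ksp = (3s)^3s = 27s^4
Solving, s = (4.1 x 10^-18/27)^(1/4) = 2.0 x 10^-5 M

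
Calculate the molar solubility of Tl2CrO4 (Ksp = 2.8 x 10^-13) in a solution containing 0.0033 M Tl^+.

s ≈ 2.6e-8 M

Tl2CrO4(s) ⇌ 2 Tl^+ + CrO4^2-
Ksp = [Tl^+]^2[CrO4^2-]
Let s be the molar solubility in this solution. [Tl^+] = 0.0033 + 2s ≈ 0.0033, [CrO4^2-] = s (common-ion effect: Tl^+ is already 0.0033 M).
Ksp ≈ (0.0033)^2 × s
s = 2.6 x 10^-8 M
Check: 2s = 5.1 x 10^-8 ≪ 0.0033, so the approximation is valid.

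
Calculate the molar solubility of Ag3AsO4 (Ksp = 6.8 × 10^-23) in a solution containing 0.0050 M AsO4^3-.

8.0 × 10^-8 M

Ag3AsO4(s) <=> 3 Ag^+(aq) + AsO4^3-(aq)
Ksp = [Ag^+]^3[AsO4^3-]
Let s be the molar solubility in this solution. [Ag^+] = 3s, [AsO4^3-] = 0.0050 + s ≈ 0.0050 (common-ion effect: AsO4^3- is already 0.0050 M).
Ksp ≈ (3s)^3 × 0.0050
s = 8.0 × 10^-8 M
Check: s = 8.0 x 10^-8 ≪ 0.0050, so the approximation is valid.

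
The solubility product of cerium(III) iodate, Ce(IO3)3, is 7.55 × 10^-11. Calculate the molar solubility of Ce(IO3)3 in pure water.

Ce(IO3)3(s) <=> Ce^3+(aq) + 3 IO3^-(aq)
Ksp = [Ce^3+][IO3^-]^3
Let s = molar solubility. Then [Ce^3+] = s and [IO3^-] = 3s.
Ksp = s(3s)^3 = 27s^4
Solving, s = (7.55 × 10^-11/27)^(1/4) = 1.29 × 10^-3 M

s ≈ 1.29e-3 M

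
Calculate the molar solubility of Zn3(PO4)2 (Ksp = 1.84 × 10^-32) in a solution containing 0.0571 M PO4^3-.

s ≈ 5.93 × 10^-11 M

Zn3(PO4)2(s) <=> 3 Zn^2+ + 2 PO4^3-
Ksp = [Zn^2+]^3[PO4^3-]^2
Let s be the molar solubility in this solution. [Zn^2+] = 3s, [PO4^3-] = 0.0571 + 2s ≈ 0.0571 (common-ion effect: PO4^3- is already 0.0571 M).
Ksp ≈ (3s)^3 × (0.0571)^2
s = 5.93 × 10^-11 M
Check: 2s = 1.2 × 10^-10 ≪ 0.0571, so the approximation is valid.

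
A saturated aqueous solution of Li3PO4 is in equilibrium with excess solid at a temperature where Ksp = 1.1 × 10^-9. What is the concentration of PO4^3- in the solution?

Li3PO4(s) <=> 3 Li^+ + PO4^3-
Ksp = [Li^+]^3[PO4^3-]
If s mol/L of Li3PO4 dissolves, [Li^+] = 3s and [PO4^3-] = s.
Ksp = (3s)^3s = 27s^4
s^4 = 1.1 × 10^-9 / 27, so s = 2.53 × 10^-3 M
[PO4^3-] = s = 2.5 x 10^-3 M

2.5e-3 M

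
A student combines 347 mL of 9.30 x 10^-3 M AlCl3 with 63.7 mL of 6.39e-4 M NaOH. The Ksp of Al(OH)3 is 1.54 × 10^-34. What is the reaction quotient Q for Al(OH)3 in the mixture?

Total volume = 347 + 63.7 = 410.7 mL.
[Al^3+] = 9.30 × 10^-3 × (347/410.7) = 7.858 × 10^-3 M
[OH^-] = 6.39 × 10^-4 × (63.7/410.7) = 9.911 × 10^-5 M
Al(OH)3(s) ⇌ Al^3+(aq) + 3 OH^-(aq), so Q = [Al^3+][OH^-]^3
Q = (7.858 x 10^-3)(9.911 x 10^-5)^3 = 7.65 x 10^-15
Q > Ksp, so Al(OH)3 will precipitate.

7.65e-15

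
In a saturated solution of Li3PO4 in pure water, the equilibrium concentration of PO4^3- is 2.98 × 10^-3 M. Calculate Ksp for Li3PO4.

2.13 × 10^-9

Li3PO4(s) <=> 3 Li^+ + PO4^3-
Stoichiometry gives [Li^+] = (3/1)[PO4^3-] = 8.940 × 10^-3 M.
Ksp = [Li^+]^3[PO4^3-]
Ksp = (8.940 × 10^-3)^3 × 2.98 × 10^-3 = 2.13 x 10^-9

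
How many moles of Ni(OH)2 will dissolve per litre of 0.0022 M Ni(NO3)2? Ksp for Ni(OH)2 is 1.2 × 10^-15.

Ni(OH)2(s) ⇌ Ni^2+(aq) + 2 OH^-(aq)
Ksp = [Ni^2+][OH^-]^2
Let s = moles of Ni(OH)2 that dissolve per litre. [Ni^2+] = 0.0022 + s ≈ 0.0022, [OH^-] = 2s (since Ni^2+ from Ni(NO3)2 dominates).
Ksp ≈ 0.0022 × (2s)^2
s = 3.7 × 10^-7 M
Check: s = 3.7 × 10^-7 ≪ 0.0022, so the approximation is valid.

s ≈ 3.7e-7 M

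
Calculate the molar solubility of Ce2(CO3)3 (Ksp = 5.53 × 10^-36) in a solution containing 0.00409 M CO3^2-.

Ce2(CO3)3(s) ⇌ 2 Ce^3+ + 3 CO3^2-
Ksp = [Ce^3+]^2[CO3^2-]^3
If s mol/L dissolves here, [Ce^3+] = 2s, [CO3^2-] = 0.00409 + 3s ≈ 0.00409 (common-ion effect: CO3^2- is already 0.00409 M).
Ksp ≈ (2s)^2 × (0.00409)^3
s = 4.50 × 10^-15 M
Check: 3s = 1.3 x 10^-14 ≪ 0.00409, so the approximation is valid.

s ≈ 4.50e-15 M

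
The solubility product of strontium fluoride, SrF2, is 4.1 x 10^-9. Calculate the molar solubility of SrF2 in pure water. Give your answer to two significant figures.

SrF2(s) <=> Sr^2+ + 2 F^-
Ksp = [Sr^2+][F^-]^2
With molar solubility s: [Sr^2+] = s, [F^-] = 2s.
So Ksp = s × (2s)^2 = 4s^3
Solving, s = (4.1 x 10^-9/4)^(1/3) = 1.0 × 10^-3 M

s = 1.0 x 10^-3 M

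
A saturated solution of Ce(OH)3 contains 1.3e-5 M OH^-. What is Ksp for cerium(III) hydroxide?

Ksp ≈ 9.5e-21

Ce(OH)3(s) <=> Ce^3+(aq) + 3 OH^-(aq)
Stoichiometry gives [Ce^3+] = (1/3)[OH^-] = 4.33 x 10^-6 M.
Ksp = [Ce^3+][OH^-]^3
Ksp = 4.33 × 10^-6 × (1.3 × 10^-5)^3 = 9.5 x 10^-21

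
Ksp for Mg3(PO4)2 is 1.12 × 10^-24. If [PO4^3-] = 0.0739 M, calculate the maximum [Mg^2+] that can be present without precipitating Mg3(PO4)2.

[Mg^2+] = 5.90e-8 M

Mg3(PO4)2(s) ⇌ 3 Mg^2+ + 2 PO4^3-
Ksp = [Mg^2+]^3[PO4^3-]^2
Precipitation begins when Q = Ksp. With [PO4^3-] = 0.0739 M:
1.12 × 10^-24 = (0.0739)^2 × [Mg^2+]^3
[Mg^2+] = (1.12 × 10^-24 / 5.461 x 10^-3)^(1/3) = 5.90 × 10^-8 M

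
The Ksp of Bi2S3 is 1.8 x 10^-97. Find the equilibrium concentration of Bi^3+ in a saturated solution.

Bi2S3(s) ⇌ 2 Bi^3+ + 3 S^2-
Ksp = [Bi^3+]^2[S^2-]^3
Let s = molar solubility. Then [Bi^3+] = 2s and [S^2-] = 3s.
Ksp = (2s)^2(3s)^3 = 108s^5
s = (1.8 x 10^-97 / 108)^(1/5) = 1.76 × 10^-20 M
[Bi^3+] = 2s = 3.5 × 10^-20 M

[Bi^3+] ≈ 3.5 x 10^-20 M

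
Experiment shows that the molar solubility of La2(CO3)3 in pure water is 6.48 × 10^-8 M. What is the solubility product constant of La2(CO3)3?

Ksp ≈ 1.23 x 10^-34

La2(CO3)3(s) ⇌ 2 La^3+(aq) + 3 CO3^2-(aq)
For each mole of La2(CO3)3 that dissolves: [La^3+] = 2s, [CO3^2-] = 3s.
Ksp = [La^3+]^2[CO3^2-]^3
So Ksp = (2s)^2 × (3s)^3 = 108s^5
Ksp = 108 × (6.48 × 10^-8)^5 = 1.23 x 10^-34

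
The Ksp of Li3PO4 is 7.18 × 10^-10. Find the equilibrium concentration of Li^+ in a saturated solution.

[Li^+] ≈ 6.81e-3 M

Li3PO4(s) ⇌ 3 Li^+(aq) + PO4^3-(aq)
Ksp = [Li^+]^3[PO4^3-]
For each mole of Li3PO4 that dissolves: [Li^+] = 3s, [PO4^3-] = s.
So Ksp = (3s)^3 × s = 27s^4
s = (7.18 × 10^-10 / 27)^(1/4) = 2.271 × 10^-3 M
[Li^+] = 3s = 6.81 × 10^-3 M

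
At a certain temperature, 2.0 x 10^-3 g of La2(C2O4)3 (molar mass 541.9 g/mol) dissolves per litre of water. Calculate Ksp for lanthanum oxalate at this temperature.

Molar solubility s = (2.0 x 10^-3 g/L) / (541.9 g/mol) = 3.69 × 10^-6 M.
La2(C2O4)3(s) ⇌ 2 La^3+(aq) + 3 C2O4^2-(aq)
Let s = molar solubility. Then [La^3+] = 2s and [C2O4^2-] = 3s.
Ksp = [La^3+]^2[C2O4^2-]^3
Ksp = (2s)^2(3s)^3 = 108s^5
With s = 3.69 × 10^-6: Ksp = 7.4 × 10^-26

7.4 x 10^-26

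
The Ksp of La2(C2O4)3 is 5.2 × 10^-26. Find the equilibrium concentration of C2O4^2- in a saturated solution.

La2(C2O4)3(s) ⇌ 2 La^3+ + 3 C2O4^2-
Ksp = [La^3+]^2[C2O4^2-]^3
For each mole of La2(C2O4)3 that dissolves: [La^3+] = 2s, [C2O4^2-] = 3s.
Substituting: Ksp = (2s)^2(3s)^3 = 108s^5
s = (5.2 × 10^-26 / 108)^(1/5) = 3.44 × 10^-6 M
[C2O4^2-] = 3s = 1.0 × 10^-5 M

[C2O4^2-] ≈ 1.0 x 10^-5 M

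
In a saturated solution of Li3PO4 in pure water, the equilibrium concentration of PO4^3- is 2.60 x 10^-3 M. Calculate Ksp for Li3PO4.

1.23 x 10^-9

Li3PO4(s) <=> 3 Li^+ + PO4^3-
Stoichiometry gives [Li^+] = (3/1)[PO4^3-] = 7.800 × 10^-3 M.
Ksp = [Li^+]^3[PO4^3-]
Ksp = (7.800 × 10^-3)^3 × 2.60 × 10^-3 = 1.23 × 10^-9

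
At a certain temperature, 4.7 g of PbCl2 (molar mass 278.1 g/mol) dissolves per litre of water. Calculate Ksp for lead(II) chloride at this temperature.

Molar solubility s = (4.7 g/L) / (278.1 g/mol) = 1.69 × 10^-2 M.
PbCl2(s) ⇌ Pb^2+(aq) + 2 Cl^-(aq)
For each mole of PbCl2 that dissolves: [Pb^2+] = s, [Cl^-] = 2s.
Ksp = [Pb^2+][Cl^-]^2
Ksp = s(2s)^2 = 4s^3
Ksp = 4 × (1.69 x 10^-2)^3 = 1.9 x 10^-5

Ksp = 1.9 × 10^-5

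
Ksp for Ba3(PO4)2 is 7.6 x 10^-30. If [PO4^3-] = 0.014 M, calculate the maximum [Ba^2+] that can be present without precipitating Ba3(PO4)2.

3.4 × 10^-9 M

Ba3(PO4)2(s) <=> 3 Ba^2+(aq) + 2 PO4^3-(aq)
Ksp = [Ba^2+]^3[PO4^3-]^2
Precipitation begins when Q = Ksp. With [PO4^3-] = 0.014 M:
7.6 x 10^-30 = (0.014)^2 × [Ba^2+]^3
[Ba^2+] = (7.6 x 10^-30 / 1.96 x 10^-4)^(1/3) = 3.4 x 10^-9 M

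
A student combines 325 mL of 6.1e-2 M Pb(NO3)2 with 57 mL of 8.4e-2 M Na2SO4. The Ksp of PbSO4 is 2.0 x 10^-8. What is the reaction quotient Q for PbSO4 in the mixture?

Q = 6.5 x 10^-4

Total volume = 325 + 57 = 382 mL.
[Pb^2+] = 6.1 x 10^-2 × (325/382) = 5.19 × 10^-2 M
[SO4^2-] = 8.4 x 10^-2 × (57/382) = 1.25 × 10^-2 M
PbSO4(s) ⇌ Pb^2+ + SO4^2-, so Q = [Pb^2+][SO4^2-]
Q = (5.19 × 10^-2)(1.25 × 10^-2) = 6.5 × 10^-4
Q > Ksp, so PbSO4 will precipitate.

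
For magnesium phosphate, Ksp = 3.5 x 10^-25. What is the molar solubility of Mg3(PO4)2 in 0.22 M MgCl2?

s = 2.9 × 10^-12 M

Mg3(PO4)2(s) ⇌ 3 Mg^2+ + 2 PO4^3-
Ksp = [Mg^2+]^3[PO4^3-]^2
If s mol/L dissolves here, [Mg^2+] = 0.22 + 3s ≈ 0.22, [PO4^3-] = 2s (Ksp is small, so little additional dissolves).
Ksp ≈ (0.22)^3 × (2s)^2
s = 2.9 x 10^-12 M
Check: 3s = 8.6 × 10^-12 ≪ 0.22, so the approximation is valid.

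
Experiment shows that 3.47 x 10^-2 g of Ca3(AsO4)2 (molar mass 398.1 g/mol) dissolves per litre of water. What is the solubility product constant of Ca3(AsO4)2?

Ksp = 5.43 × 10^-19

Molar solubility s = (3.47 × 10^-2 g/L) / (398.1 g/mol) = 8.716 x 10^-5 M.
Ca3(AsO4)2(s) <=> 3 Ca^2+ + 2 AsO4^3-
Let s = molar solubility. Then [Ca^2+] = 3s and [AsO4^3-] = 2s.
Ksp = [Ca^2+]^3[AsO4^3-]^2
So Ksp = (3s)^3 × (2s)^2 = 108s^5
With s = 8.716 x 10^-5: Ksp = 5.43 × 10^-19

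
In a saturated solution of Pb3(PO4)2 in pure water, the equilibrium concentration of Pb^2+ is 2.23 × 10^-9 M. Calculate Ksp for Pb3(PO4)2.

Pb3(PO4)2(s) <=> 3 Pb^2+(aq) + 2 PO4^3-(aq)
Stoichiometry gives [PO4^3-] = (2/3)[Pb^2+] = 1.487 × 10^-9 M.
Ksp = [Pb^2+]^3[PO4^3-]^2
Ksp = (2.23 × 10^-9)^3 × (1.487 x 10^-9)^2 = 2.45 × 10^-44

Ksp ≈ 2.45 × 10^-44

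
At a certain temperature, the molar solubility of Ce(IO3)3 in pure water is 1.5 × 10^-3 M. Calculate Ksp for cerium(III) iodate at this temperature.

Ce(IO3)3(s) <=> Ce^3+ + 3 IO3^-
If s mol/L of Ce(IO3)3 dissolves, [Ce^3+] = s and [IO3^-] = 3s.
Ksp = [Ce^3+][IO3^-]^3
So Ksp = s × (3s)^3 = 27s^4
With s = 1.5 × 10^-3: Ksp = 1.4 × 10^-10

1.4e-10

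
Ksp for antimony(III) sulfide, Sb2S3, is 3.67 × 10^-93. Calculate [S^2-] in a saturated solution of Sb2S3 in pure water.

Sb2S3(s) <=> 2 Sb^3+ + 3 S^2-
Ksp = [Sb^3+]^2[S^2-]^3
For each mole of Sb2S3 that dissolves: [Sb^3+] = 2s, [S^2-] = 3s.
So Ksp = (2s)^2 × (3s)^3 = 108s^5
s = (3.67 × 10^-93 / 108)^(1/5) = 1.277 x 10^-19 M
[S^2-] = 3s = 3.83 × 10^-19 M

3.83 × 10^-19 M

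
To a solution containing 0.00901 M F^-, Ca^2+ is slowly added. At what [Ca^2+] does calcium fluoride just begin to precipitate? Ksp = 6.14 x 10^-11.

[Ca^2+] ≈ 7.56 × 10^-7 M

CaF2(s) ⇌ Ca^2+ + 2 F^-
Ksp = [Ca^2+][F^-]^2
Precipitation begins when Q = Ksp. With [F^-] = 0.00901 M:
6.14 x 10^-11 = (0.00901)^2 × [Ca^2+]
[Ca^2+] = (6.14 x 10^-11 / 8.118 × 10^-5) = 7.56 × 10^-7 M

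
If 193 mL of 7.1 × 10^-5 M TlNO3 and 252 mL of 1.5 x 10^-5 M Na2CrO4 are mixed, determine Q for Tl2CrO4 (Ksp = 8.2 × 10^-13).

8.1 x 10^-15

Total volume = 193 + 252 = 445 mL.
[Tl^+] = 7.1 x 10^-5 × (193/445) = 3.08 × 10^-5 M
[CrO4^2-] = 1.5 x 10^-5 × (252/445) = 8.49 × 10^-6 M
Tl2CrO4(s) ⇌ 2 Tl^+(aq) + CrO4^2-(aq), so Q = [Tl^+]^2[CrO4^2-]
Q = (3.08 × 10^-5)^2(8.49 x 10^-6) = 8.1 × 10^-15
Q < Ksp, so no precipitate of Tl2CrO4 forms.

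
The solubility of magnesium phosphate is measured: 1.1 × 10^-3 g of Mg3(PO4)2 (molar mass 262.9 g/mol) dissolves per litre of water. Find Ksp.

Ksp = 1.4 × 10^-25

Molar solubility s = (1.1 x 10^-3 g/L) / (262.9 g/mol) = 4.18 × 10^-6 M.
Mg3(PO4)2(s) <=> 3 Mg^2+ + 2 PO4^3-
With molar solubility s: [Mg^2+] = 3s, [PO4^3-] = 2s.
Ksp = [Mg^2+]^3[PO4^3-]^2
Substituting: Ksp = (3s)^3(2s)^2 = 108s^5
Ksp = 108 × (4.18 × 10^-6)^5 = 1.4 x 10^-25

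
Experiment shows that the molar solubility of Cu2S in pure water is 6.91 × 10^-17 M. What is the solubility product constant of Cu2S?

Ksp = 1.32e-48

Cu2S(s) ⇌ 2 Cu^+(aq) + S^2-(aq)
With molar solubility s: [Cu^+] = 2s, [S^2-] = s.
Ksp = [Cu^+]^2[S^2-]
Ksp = (2s)^2s = 4s^3
With s = 6.91 × 10^-17: Ksp = 1.32 × 10^-48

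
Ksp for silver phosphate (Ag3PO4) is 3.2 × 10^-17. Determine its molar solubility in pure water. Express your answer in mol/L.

Ag3PO4(s) <=> 3 Ag^+(aq) + PO4^3-(aq)
Ksp = [Ag^+]^3[PO4^3-]
For each mole of Ag3PO4 that dissolves: [Ag^+] = 3s, [PO4^3-] = s.
Substituting: Ksp = (3s)^3s = 27s^4
s^4 = 3.2 × 10^-17 / 27, so s = 3.3 × 10^-5 M

3.3e-5 M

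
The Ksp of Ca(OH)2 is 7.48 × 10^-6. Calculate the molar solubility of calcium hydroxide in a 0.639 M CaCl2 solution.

Ca(OH)2(s) ⇌ Ca^2+ + 2 OH^-
Ksp = [Ca^2+][OH^-]^2
Let s be the molar solubility in this solution. [Ca^2+] = 0.639 + s ≈ 0.639, [OH^-] = 2s (since Ca^2+ from CaCl2 dominates).
Ksp ≈ 0.639 × (2s)^2
s = 1.71 x 10^-3 M
Check: s = 1.7 × 10^-3 ≪ 0.639, so the approximation is valid.

s = 1.71 × 10^-3 M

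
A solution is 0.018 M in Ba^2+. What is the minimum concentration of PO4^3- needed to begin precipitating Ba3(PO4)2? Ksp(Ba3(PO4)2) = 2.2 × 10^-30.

6.1e-13 M

Ba3(PO4)2(s) ⇌ 3 Ba^2+(aq) + 2 PO4^3-(aq)
Ksp = [Ba^2+]^3[PO4^3-]^2
Precipitation begins when Q = Ksp. With [Ba^2+] = 0.018 M:
2.2 × 10^-30 = (0.018)^3 × [PO4^3-]^2
[PO4^3-] = (2.2 × 10^-30 / 5.83 × 10^-6)^(1/2) = 6.1 x 10^-13 M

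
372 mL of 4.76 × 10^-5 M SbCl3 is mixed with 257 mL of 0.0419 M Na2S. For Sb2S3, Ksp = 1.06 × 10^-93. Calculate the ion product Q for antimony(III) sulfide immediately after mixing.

Q ≈ 3.98 x 10^-15

Total volume = 372 + 257 = 629 mL.
[Sb^3+] = 4.76 × 10^-5 × (372/629) = 2.815 × 10^-5 M
[S^2-] = 4.19 × 10^-2 × (257/629) = 1.712 × 10^-2 M
Sb2S3(s) ⇌ 2 Sb^3+ + 3 S^2-, so Q = [Sb^3+]^2[S^2-]^3
Q = (2.815 × 10^-5)^2(1.712 x 10^-2)^3 = 3.98 x 10^-15
Q > Ksp, so Sb2S3 will precipitate.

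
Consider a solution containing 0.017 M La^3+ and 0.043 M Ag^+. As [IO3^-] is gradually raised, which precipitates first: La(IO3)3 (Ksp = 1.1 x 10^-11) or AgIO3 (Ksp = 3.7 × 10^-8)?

AgIO3

Each salt begins to precipitate when Q = Ksp, i.e. when [IO3^-] reaches its threshold.
For La(IO3)3: 1.1 x 10^-11 = 0.017 × [IO3^-]^3  ⇒  [IO3^-] = 8.6 × 10^-4 M.
For AgIO3: 3.7 × 10^-8 = 0.043 × [IO3^-]  ⇒  [IO3^-] = 8.6 × 10^-7 M.
The salt with the lower threshold [IO3^-] precipitates first: AgIO3.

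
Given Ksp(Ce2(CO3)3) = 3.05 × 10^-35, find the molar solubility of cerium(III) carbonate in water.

Ce2(CO3)3(s) <=> 2 Ce^3+ + 3 CO3^2-
Ksp = [Ce^3+]^2[CO3^2-]^3
With molar solubility s: [Ce^3+] = 2s, [CO3^2-] = 3s.
So Ksp = (2s)^2 × (3s)^3 = 108s^5
s^5 = 3.05 × 10^-35 / 108, so s = 4.90 × 10^-8 M

s = 4.90 x 10^-8 M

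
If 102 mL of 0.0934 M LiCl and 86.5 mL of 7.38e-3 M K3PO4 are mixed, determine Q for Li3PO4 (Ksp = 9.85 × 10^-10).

Total volume = 102 + 86.5 = 188.5 mL.
[Li^+] = 9.34 × 10^-2 × (102/188.5) = 5.054 × 10^-2 M
[PO4^3-] = 7.38 × 10^-3 × (86.5/188.5) = 3.387 × 10^-3 M
Li3PO4(s) <=> 3 Li^+(aq) + PO4^3-(aq), so Q = [Li^+]^3[PO4^3-]
Q = (5.054 × 10^-2)^3(3.387 × 10^-3) = 4.37 x 10^-7
Q > Ksp, so Li3PO4 will precipitate.

4.37e-7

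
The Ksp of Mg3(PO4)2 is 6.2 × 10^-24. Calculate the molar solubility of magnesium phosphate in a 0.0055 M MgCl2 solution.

Mg3(PO4)2(s) <=> 3 Mg^2+(aq) + 2 PO4^3-(aq)
Ksp = [Mg^2+]^3[PO4^3-]^2
Let s be the molar solubility in this solution. [Mg^2+] = 0.0055 + 3s ≈ 0.0055, [PO4^3-] = 2s (common-ion effect: Mg^2+ is already 0.0055 M).
Ksp ≈ (0.0055)^3 × (2s)^2
s = 3.1 × 10^-9 M
Check: 3s = 9.2 x 10^-9 ≪ 0.0055, so the approximation is valid.

s = 3.1 × 10^-9 M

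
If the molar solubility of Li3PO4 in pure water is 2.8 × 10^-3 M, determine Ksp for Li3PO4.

Li3PO4(s) <=> 3 Li^+(aq) + PO4^3-(aq)
With molar solubility s: [Li^+] = 3s, [PO4^3-] = s.
Ksp = [Li^+]^3[PO4^3-]
So Ksp = (3s)^3 × s = 27s^4
Ksp = 27 × (2.8 x 10^-3)^4 = 1.7 × 10^-9

Ksp ≈ 1.7 × 10^-9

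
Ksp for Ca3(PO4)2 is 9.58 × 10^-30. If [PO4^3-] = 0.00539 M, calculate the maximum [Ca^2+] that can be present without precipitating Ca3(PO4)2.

Ca3(PO4)2(s) ⇌ 3 Ca^2+(aq) + 2 PO4^3-(aq)
Ksp = [Ca^2+]^3[PO4^3-]^2
Precipitation begins when Q = Ksp. With [PO4^3-] = 0.00539 M:
9.58 × 10^-30 = (0.00539)^2 × [Ca^2+]^3
[Ca^2+] = (9.58 × 10^-30 / 2.905 × 10^-5)^(1/3) = 6.91 × 10^-9 M

6.91e-9 M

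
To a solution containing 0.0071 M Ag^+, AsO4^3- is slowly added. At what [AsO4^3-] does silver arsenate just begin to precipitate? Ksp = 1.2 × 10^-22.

[AsO4^3-] ≈ 3.4 × 10^-16 M

Ag3AsO4(s) ⇌ 3 Ag^+(aq) + AsO4^3-(aq)
Ksp = [Ag^+]^3[AsO4^3-]
Precipitation begins when Q = Ksp. With [Ag^+] = 0.0071 M:
1.2 × 10^-22 = (0.0071)^3 × [AsO4^3-]
[AsO4^3-] = (1.2 × 10^-22 / 3.58 × 10^-7) = 3.4 x 10^-16 M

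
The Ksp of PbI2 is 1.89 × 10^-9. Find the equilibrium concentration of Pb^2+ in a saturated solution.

[Pb^2+] ≈ 7.79e-4 M

PbI2(s) ⇌ Pb^2+(aq) + 2 I^-(aq)
Ksp = [Pb^2+][I^-]^2
Let s = molar solubility. Then [Pb^2+] = s and [I^-] = 2s.
Ksp = s(2s)^2 = 4s^3
s^3 = 1.89 × 10^-9 / 4, so s = 7.789 × 10^-4 M
[Pb^2+] = s = 7.79 x 10^-4 M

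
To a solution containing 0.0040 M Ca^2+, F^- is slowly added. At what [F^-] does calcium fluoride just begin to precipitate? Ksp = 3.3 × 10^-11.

9.1 x 10^-5 M

CaF2(s) ⇌ Ca^2+ + 2 F^-
Ksp = [Ca^2+][F^-]^2
Precipitation begins when Q = Ksp. With [Ca^2+] = 0.0040 M:
3.3 × 10^-11 = (0.0040) × [F^-]^2
[F^-] = (3.3 × 10^-11 / 4.0 × 10^-3)^(1/2) = 9.1 x 10^-5 M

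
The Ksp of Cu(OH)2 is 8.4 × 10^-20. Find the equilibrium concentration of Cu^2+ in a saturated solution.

[Cu^2+] ≈ 2.8e-7 M

Cu(OH)2(s) ⇌ Cu^2+ + 2 OH^-
Ksp = [Cu^2+][OH^-]^2
If s mol/L of Cu(OH)2 dissolves, [Cu^2+] = s and [OH^-] = 2s.
Substituting: Ksp = s(2s)^2 = 4s^3
s^3 = 8.4 × 10^-20 / 4, so s = 2.76 × 10^-7 M
[Cu^2+] = s = 2.8 x 10^-7 M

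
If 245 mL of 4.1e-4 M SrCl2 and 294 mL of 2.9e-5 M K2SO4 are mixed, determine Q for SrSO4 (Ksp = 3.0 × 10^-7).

Q = 2.9 × 10^-9

Total volume = 245 + 294 = 539 mL.
[Sr^2+] = 4.1 x 10^-4 × (245/539) = 1.86 × 10^-4 M
[SO4^2-] = 2.9 × 10^-5 × (294/539) = 1.58 × 10^-5 M
SrSO4(s) ⇌ Sr^2+ + SO4^2-, so Q = [Sr^2+][SO4^2-]
Q = (1.86 × 10^-4)(1.58 × 10^-5) = 2.9 x 10^-9
Q < Ksp, so no precipitate of SrSO4 forms.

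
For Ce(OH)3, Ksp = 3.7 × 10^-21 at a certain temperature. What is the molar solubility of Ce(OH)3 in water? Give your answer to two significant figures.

Ce(OH)3(s) <=> Ce^3+(aq) + 3 OH^-(aq)
Ksp = [Ce^3+][OH^-]^3
If s mol/L of Ce(OH)3 dissolves, [Ce^3+] = s and [OH^-] = 3s.
Substituting: Ksp = s(3s)^3 = 27s^4
Solving, s = (3.7 × 10^-21/27)^(1/4) = 3.4 × 10^-6 M

3.4e-6 M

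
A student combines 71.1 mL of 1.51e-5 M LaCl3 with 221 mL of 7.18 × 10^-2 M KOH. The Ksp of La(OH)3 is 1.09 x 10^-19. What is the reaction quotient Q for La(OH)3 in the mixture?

5.89e-10

Total volume = 71.1 + 221 = 292.1 mL.
[La^3+] = 1.51 × 10^-5 × (71.1/292.1) = 3.675 x 10^-6 M
[OH^-] = 7.18 x 10^-2 × (221/292.1) = 5.432 x 10^-2 M
La(OH)3(s) <=> La^3+ + 3 OH^-, so Q = [La^3+][OH^-]^3
Q = (3.675 × 10^-6)(5.432 × 10^-2)^3 = 5.89 × 10^-10
Q > Ksp, so La(OH)3 will precipitate.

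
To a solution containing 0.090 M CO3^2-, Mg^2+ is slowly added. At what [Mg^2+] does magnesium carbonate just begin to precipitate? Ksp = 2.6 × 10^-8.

[Mg^2+] ≈ 2.9e-7 M

MgCO3(s) <=> Mg^2+ + CO3^2-
Ksp = [Mg^2+][CO3^2-]
Precipitation begins when Q = Ksp. With [CO3^2-] = 0.090 M:
2.6 × 10^-8 = (0.090) × [Mg^2+]
[Mg^2+] = (2.6 × 10^-8 / 9.0 × 10^-2) = 2.9 x 10^-7 M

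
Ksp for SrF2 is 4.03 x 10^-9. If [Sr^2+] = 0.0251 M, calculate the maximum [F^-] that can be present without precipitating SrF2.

SrF2(s) ⇌ Sr^2+(aq) + 2 F^-(aq)
Ksp = [Sr^2+][F^-]^2
Precipitation begins when Q = Ksp. With [Sr^2+] = 0.0251 M:
4.03 x 10^-9 = (0.0251) × [F^-]^2
[F^-] = (4.03 x 10^-9 / 2.51 × 10^-2)^(1/2) = 4.01 × 10^-4 M

[F^-] = 4.01e-4 M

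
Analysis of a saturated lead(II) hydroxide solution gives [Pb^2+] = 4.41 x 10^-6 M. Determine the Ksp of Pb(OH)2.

Ksp = 3.43 × 10^-16

Pb(OH)2(s) ⇌ Pb^2+ + 2 OH^-
Stoichiometry gives [OH^-] = (2/1)[Pb^2+] = 8.820 x 10^-6 M.
Ksp = [Pb^2+][OH^-]^2
Ksp = 4.41 × 10^-6 × (8.820 × 10^-6)^2 = 3.43 × 10^-16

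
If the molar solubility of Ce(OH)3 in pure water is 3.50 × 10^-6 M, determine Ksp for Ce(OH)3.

Ce(OH)3(s) <=> Ce^3+ + 3 OH^-
Let s = molar solubility. Then [Ce^3+] = s and [OH^-] = 3s.
Ksp = [Ce^3+][OH^-]^3
Ksp = s(3s)^3 = 27s^4
With s = 3.50 × 10^-6: Ksp = 4.05 x 10^-21

4.05 × 10^-21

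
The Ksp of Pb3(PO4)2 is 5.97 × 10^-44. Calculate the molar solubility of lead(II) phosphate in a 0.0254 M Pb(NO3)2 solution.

s ≈ 3.02e-20 M

Pb3(PO4)2(s) ⇌ 3 Pb^2+ + 2 PO4^3-
Ksp = [Pb^2+]^3[PO4^3-]^2
If s mol/L dissolves here, [Pb^2+] = 0.0254 + 3s ≈ 0.0254, [PO4^3-] = 2s (common-ion effect: Pb^2+ is already 0.0254 M).
Ksp ≈ (0.0254)^3 × (2s)^2
s = 3.02 × 10^-20 M
Check: 3s = 9.1 × 10^-20 ≪ 0.0254, so the approximation is valid.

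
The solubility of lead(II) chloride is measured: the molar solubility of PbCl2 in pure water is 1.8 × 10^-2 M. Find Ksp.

Ksp = 2.3 × 10^-5

PbCl2(s) ⇌ Pb^2+(aq) + 2 Cl^-(aq)
Let s = molar solubility. Then [Pb^2+] = s and [Cl^-] = 2s.
Ksp = [Pb^2+][Cl^-]^2
Substituting: Ksp = s(2s)^2 = 4s^3
Ksp = 4 × (1.8 × 10^-2)^3 = 2.3 × 10^-5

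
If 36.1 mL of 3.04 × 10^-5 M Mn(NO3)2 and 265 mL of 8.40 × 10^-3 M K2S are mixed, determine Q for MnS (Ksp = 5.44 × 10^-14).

Total volume = 36.1 + 265 = 301.1 mL.
[Mn^2+] = 3.04 × 10^-5 × (36.1/301.1) = 3.645 × 10^-6 M
[S^2-] = 8.40 × 10^-3 × (265/301.1) = 7.393 x 10^-3 M
MnS(s) ⇌ Mn^2+ + S^2-, so Q = [Mn^2+][S^2-]
Q = (3.645 x 10^-6)(7.393 x 10^-3) = 2.69 × 10^-8
Q > Ksp, so MnS will precipitate.

2.69e-8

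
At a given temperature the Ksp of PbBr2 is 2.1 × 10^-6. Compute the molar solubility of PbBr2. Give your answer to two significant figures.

s ≈ 8.1 x 10^-3 M

PbBr2(s) ⇌ Pb^2+(aq) + 2 Br^-(aq)
Ksp = [Pb^2+][Br^-]^2
With molar solubility s: [Pb^2+] = s, [Br^-] = 2s.
So Ksp = s × (2s)^2 = 4s^3
s = (2.1 × 10^-6 / 4)^(1/3) = 8.1 × 10^-3 M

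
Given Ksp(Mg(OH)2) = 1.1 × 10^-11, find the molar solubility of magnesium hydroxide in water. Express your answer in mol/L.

s = 1.4 × 10^-4 M

Mg(OH)2(s) <=> Mg^2+ + 2 OH^-
Ksp = [Mg^2+][OH^-]^2
Let s = molar solubility. Then [Mg^2+] = s and [OH^-] = 2s.
Ksp = s(2s)^2 = 4s^3
Solving, s = (1.1 × 10^-11/4)^(1/3) = 1.4 × 10^-4 M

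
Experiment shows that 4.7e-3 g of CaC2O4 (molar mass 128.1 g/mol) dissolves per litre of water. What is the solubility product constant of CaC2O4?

Molar solubility s = (4.7 x 10^-3 g/L) / (128.1 g/mol) = 3.67 × 10^-5 M.
CaC2O4(s) ⇌ Ca^2+ + C2O4^2-
For each mole of CaC2O4 that dissolves: [Ca^2+] = s, [C2O4^2-] = s.
Ksp = [Ca^2+][C2O4^2-]
Ksp = s × s = s^2
With s = 3.67 × 10^-5: Ksp = 1.3 × 10^-9

Ksp ≈ 1.3 × 10^-9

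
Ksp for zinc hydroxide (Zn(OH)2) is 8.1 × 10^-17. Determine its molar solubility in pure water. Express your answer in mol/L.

Zn(OH)2(s) ⇌ Zn^2+ + 2 OH^-
Ksp = [Zn^2+][OH^-]^2
For each mole of Zn(OH)2 that dissolves: [Zn^2+] = s, [OH^-] = 2s.
Ksp = s(2s)^2 = 4s^3
Solving, s = (8.1 × 10^-17/4)^(1/3) = 2.7 × 10^-6 M

s ≈ 2.7 × 10^-6 M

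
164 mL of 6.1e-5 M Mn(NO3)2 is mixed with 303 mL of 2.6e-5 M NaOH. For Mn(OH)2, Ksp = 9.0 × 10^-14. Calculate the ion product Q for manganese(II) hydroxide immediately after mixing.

Total volume = 164 + 303 = 467 mL.
[Mn^2+] = 6.1 × 10^-5 × (164/467) = 2.14 × 10^-5 M
[OH^-] = 2.6 × 10^-5 × (303/467) = 1.69 × 10^-5 M
Mn(OH)2(s) ⇌ Mn^2+ + 2 OH^-, so Q = [Mn^2+][OH^-]^2
Q = (2.14 × 10^-5)(1.69 × 10^-5)^2 = 6.1 × 10^-15
Q < Ksp, so no precipitate of Mn(OH)2 forms.

6.1 × 10^-15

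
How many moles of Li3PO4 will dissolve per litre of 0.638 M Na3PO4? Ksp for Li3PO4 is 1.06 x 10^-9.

s = 3.95e-4 M

Li3PO4(s) ⇌ 3 Li^+(aq) + PO4^3-(aq)
Ksp = [Li^+]^3[PO4^3-]
Let s = moles of Li3PO4 that dissolve per litre. [Li^+] = 3s, [PO4^3-] = 0.638 + s ≈ 0.638 (since PO4^3- from Na3PO4 dominates).
Ksp ≈ (3s)^3 × 0.638
s = 3.95 × 10^-4 M
Check: s = 3.9 × 10^-4 ≪ 0.638, so the approximation is valid.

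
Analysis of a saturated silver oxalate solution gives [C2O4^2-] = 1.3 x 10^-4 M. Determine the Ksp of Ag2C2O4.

Ag2C2O4(s) ⇌ 2 Ag^+(aq) + C2O4^2-(aq)
Stoichiometry gives [Ag^+] = (2/1)[C2O4^2-] = 2.60 × 10^-4 M.
Ksp = [Ag^+]^2[C2O4^2-]
Ksp = (2.60 x 10^-4)^2 × 1.3 x 10^-4 = 8.8 × 10^-12

Ksp ≈ 8.8 x 10^-12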